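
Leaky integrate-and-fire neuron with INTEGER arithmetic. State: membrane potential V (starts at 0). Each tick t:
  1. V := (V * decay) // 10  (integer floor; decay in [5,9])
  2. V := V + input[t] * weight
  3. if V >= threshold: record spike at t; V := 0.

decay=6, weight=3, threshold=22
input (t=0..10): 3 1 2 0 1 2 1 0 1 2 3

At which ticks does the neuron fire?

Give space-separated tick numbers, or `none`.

t=0: input=3 -> V=9
t=1: input=1 -> V=8
t=2: input=2 -> V=10
t=3: input=0 -> V=6
t=4: input=1 -> V=6
t=5: input=2 -> V=9
t=6: input=1 -> V=8
t=7: input=0 -> V=4
t=8: input=1 -> V=5
t=9: input=2 -> V=9
t=10: input=3 -> V=14

Answer: none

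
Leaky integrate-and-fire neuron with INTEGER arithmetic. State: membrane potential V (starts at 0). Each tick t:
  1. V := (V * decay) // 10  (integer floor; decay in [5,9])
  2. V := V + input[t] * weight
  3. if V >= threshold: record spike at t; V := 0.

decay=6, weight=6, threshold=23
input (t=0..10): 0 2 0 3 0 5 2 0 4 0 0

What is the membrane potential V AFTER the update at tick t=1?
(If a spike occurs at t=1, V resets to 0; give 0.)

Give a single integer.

t=0: input=0 -> V=0
t=1: input=2 -> V=12
t=2: input=0 -> V=7
t=3: input=3 -> V=22
t=4: input=0 -> V=13
t=5: input=5 -> V=0 FIRE
t=6: input=2 -> V=12
t=7: input=0 -> V=7
t=8: input=4 -> V=0 FIRE
t=9: input=0 -> V=0
t=10: input=0 -> V=0

Answer: 12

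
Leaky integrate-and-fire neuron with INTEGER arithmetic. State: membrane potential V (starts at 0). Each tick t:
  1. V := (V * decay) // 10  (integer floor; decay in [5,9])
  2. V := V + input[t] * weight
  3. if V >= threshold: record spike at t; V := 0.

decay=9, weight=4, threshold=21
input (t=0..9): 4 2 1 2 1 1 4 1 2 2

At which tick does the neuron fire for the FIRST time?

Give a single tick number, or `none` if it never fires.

t=0: input=4 -> V=16
t=1: input=2 -> V=0 FIRE
t=2: input=1 -> V=4
t=3: input=2 -> V=11
t=4: input=1 -> V=13
t=5: input=1 -> V=15
t=6: input=4 -> V=0 FIRE
t=7: input=1 -> V=4
t=8: input=2 -> V=11
t=9: input=2 -> V=17

Answer: 1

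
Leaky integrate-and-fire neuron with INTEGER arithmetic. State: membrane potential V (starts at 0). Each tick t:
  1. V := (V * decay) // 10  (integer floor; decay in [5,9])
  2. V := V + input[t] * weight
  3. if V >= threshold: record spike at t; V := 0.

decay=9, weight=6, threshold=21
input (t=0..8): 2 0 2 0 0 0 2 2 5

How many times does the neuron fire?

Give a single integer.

Answer: 3

Derivation:
t=0: input=2 -> V=12
t=1: input=0 -> V=10
t=2: input=2 -> V=0 FIRE
t=3: input=0 -> V=0
t=4: input=0 -> V=0
t=5: input=0 -> V=0
t=6: input=2 -> V=12
t=7: input=2 -> V=0 FIRE
t=8: input=5 -> V=0 FIRE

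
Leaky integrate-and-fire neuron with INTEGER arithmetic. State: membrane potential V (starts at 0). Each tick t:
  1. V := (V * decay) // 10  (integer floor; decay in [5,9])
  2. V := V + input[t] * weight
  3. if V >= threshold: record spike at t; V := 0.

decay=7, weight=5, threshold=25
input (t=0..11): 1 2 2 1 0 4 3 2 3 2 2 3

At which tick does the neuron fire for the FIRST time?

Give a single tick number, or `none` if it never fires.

Answer: 5

Derivation:
t=0: input=1 -> V=5
t=1: input=2 -> V=13
t=2: input=2 -> V=19
t=3: input=1 -> V=18
t=4: input=0 -> V=12
t=5: input=4 -> V=0 FIRE
t=6: input=3 -> V=15
t=7: input=2 -> V=20
t=8: input=3 -> V=0 FIRE
t=9: input=2 -> V=10
t=10: input=2 -> V=17
t=11: input=3 -> V=0 FIRE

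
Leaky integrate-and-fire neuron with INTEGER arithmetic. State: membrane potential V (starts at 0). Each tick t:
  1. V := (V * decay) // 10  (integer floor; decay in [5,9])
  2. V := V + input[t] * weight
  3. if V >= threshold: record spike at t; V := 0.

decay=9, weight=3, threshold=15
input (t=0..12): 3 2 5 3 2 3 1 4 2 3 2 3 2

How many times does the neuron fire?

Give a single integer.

Answer: 4

Derivation:
t=0: input=3 -> V=9
t=1: input=2 -> V=14
t=2: input=5 -> V=0 FIRE
t=3: input=3 -> V=9
t=4: input=2 -> V=14
t=5: input=3 -> V=0 FIRE
t=6: input=1 -> V=3
t=7: input=4 -> V=14
t=8: input=2 -> V=0 FIRE
t=9: input=3 -> V=9
t=10: input=2 -> V=14
t=11: input=3 -> V=0 FIRE
t=12: input=2 -> V=6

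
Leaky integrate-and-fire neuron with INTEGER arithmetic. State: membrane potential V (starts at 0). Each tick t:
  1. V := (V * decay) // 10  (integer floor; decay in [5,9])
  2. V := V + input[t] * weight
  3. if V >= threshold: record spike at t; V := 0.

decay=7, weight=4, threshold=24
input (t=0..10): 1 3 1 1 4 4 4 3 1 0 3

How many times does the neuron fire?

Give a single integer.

t=0: input=1 -> V=4
t=1: input=3 -> V=14
t=2: input=1 -> V=13
t=3: input=1 -> V=13
t=4: input=4 -> V=0 FIRE
t=5: input=4 -> V=16
t=6: input=4 -> V=0 FIRE
t=7: input=3 -> V=12
t=8: input=1 -> V=12
t=9: input=0 -> V=8
t=10: input=3 -> V=17

Answer: 2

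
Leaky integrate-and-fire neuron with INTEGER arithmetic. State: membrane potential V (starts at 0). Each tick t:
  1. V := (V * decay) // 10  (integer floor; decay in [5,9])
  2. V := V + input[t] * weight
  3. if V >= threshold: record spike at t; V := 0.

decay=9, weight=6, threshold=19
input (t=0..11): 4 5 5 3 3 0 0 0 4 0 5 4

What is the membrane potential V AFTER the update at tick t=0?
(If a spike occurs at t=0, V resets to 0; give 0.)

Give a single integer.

Answer: 0

Derivation:
t=0: input=4 -> V=0 FIRE
t=1: input=5 -> V=0 FIRE
t=2: input=5 -> V=0 FIRE
t=3: input=3 -> V=18
t=4: input=3 -> V=0 FIRE
t=5: input=0 -> V=0
t=6: input=0 -> V=0
t=7: input=0 -> V=0
t=8: input=4 -> V=0 FIRE
t=9: input=0 -> V=0
t=10: input=5 -> V=0 FIRE
t=11: input=4 -> V=0 FIRE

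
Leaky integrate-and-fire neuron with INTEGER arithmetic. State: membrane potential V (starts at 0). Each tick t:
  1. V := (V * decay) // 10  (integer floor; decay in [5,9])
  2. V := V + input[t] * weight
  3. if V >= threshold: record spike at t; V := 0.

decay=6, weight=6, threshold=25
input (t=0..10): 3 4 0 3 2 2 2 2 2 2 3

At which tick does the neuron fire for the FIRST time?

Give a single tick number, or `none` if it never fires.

Answer: 1

Derivation:
t=0: input=3 -> V=18
t=1: input=4 -> V=0 FIRE
t=2: input=0 -> V=0
t=3: input=3 -> V=18
t=4: input=2 -> V=22
t=5: input=2 -> V=0 FIRE
t=6: input=2 -> V=12
t=7: input=2 -> V=19
t=8: input=2 -> V=23
t=9: input=2 -> V=0 FIRE
t=10: input=3 -> V=18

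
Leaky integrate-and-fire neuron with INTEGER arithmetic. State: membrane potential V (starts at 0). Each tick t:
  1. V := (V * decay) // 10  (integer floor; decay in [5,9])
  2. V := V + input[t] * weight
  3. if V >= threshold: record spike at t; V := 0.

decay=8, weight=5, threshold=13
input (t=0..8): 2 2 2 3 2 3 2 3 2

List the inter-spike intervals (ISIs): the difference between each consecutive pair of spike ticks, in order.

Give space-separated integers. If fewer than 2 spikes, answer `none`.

Answer: 2 2 2

Derivation:
t=0: input=2 -> V=10
t=1: input=2 -> V=0 FIRE
t=2: input=2 -> V=10
t=3: input=3 -> V=0 FIRE
t=4: input=2 -> V=10
t=5: input=3 -> V=0 FIRE
t=6: input=2 -> V=10
t=7: input=3 -> V=0 FIRE
t=8: input=2 -> V=10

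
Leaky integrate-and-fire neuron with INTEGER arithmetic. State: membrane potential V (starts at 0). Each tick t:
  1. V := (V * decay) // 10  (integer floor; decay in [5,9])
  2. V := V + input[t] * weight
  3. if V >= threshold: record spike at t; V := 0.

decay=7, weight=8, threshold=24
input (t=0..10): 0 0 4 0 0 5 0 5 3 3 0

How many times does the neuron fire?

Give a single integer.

t=0: input=0 -> V=0
t=1: input=0 -> V=0
t=2: input=4 -> V=0 FIRE
t=3: input=0 -> V=0
t=4: input=0 -> V=0
t=5: input=5 -> V=0 FIRE
t=6: input=0 -> V=0
t=7: input=5 -> V=0 FIRE
t=8: input=3 -> V=0 FIRE
t=9: input=3 -> V=0 FIRE
t=10: input=0 -> V=0

Answer: 5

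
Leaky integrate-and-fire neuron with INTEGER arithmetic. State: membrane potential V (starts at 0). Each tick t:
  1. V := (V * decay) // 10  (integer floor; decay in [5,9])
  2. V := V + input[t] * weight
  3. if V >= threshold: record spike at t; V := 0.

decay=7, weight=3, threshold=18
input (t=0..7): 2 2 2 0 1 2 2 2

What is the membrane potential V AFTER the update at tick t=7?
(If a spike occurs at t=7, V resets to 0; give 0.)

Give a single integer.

t=0: input=2 -> V=6
t=1: input=2 -> V=10
t=2: input=2 -> V=13
t=3: input=0 -> V=9
t=4: input=1 -> V=9
t=5: input=2 -> V=12
t=6: input=2 -> V=14
t=7: input=2 -> V=15

Answer: 15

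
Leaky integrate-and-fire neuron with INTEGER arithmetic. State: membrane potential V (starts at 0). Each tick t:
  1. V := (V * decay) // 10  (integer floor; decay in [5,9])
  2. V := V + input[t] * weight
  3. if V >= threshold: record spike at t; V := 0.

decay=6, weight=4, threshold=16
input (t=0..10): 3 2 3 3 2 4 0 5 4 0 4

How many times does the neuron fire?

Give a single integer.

Answer: 5

Derivation:
t=0: input=3 -> V=12
t=1: input=2 -> V=15
t=2: input=3 -> V=0 FIRE
t=3: input=3 -> V=12
t=4: input=2 -> V=15
t=5: input=4 -> V=0 FIRE
t=6: input=0 -> V=0
t=7: input=5 -> V=0 FIRE
t=8: input=4 -> V=0 FIRE
t=9: input=0 -> V=0
t=10: input=4 -> V=0 FIRE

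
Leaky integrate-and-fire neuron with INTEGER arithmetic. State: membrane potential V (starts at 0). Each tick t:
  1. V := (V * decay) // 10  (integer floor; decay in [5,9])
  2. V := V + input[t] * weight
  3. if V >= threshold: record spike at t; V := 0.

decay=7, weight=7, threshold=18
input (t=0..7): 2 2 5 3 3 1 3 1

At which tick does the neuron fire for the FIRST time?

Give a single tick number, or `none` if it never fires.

t=0: input=2 -> V=14
t=1: input=2 -> V=0 FIRE
t=2: input=5 -> V=0 FIRE
t=3: input=3 -> V=0 FIRE
t=4: input=3 -> V=0 FIRE
t=5: input=1 -> V=7
t=6: input=3 -> V=0 FIRE
t=7: input=1 -> V=7

Answer: 1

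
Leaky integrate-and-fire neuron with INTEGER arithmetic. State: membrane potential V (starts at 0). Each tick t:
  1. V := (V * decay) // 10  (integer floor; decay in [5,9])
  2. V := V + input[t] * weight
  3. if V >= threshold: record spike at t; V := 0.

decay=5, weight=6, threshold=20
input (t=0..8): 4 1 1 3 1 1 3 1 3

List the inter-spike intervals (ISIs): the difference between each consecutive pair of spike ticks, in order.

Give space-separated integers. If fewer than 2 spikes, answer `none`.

t=0: input=4 -> V=0 FIRE
t=1: input=1 -> V=6
t=2: input=1 -> V=9
t=3: input=3 -> V=0 FIRE
t=4: input=1 -> V=6
t=5: input=1 -> V=9
t=6: input=3 -> V=0 FIRE
t=7: input=1 -> V=6
t=8: input=3 -> V=0 FIRE

Answer: 3 3 2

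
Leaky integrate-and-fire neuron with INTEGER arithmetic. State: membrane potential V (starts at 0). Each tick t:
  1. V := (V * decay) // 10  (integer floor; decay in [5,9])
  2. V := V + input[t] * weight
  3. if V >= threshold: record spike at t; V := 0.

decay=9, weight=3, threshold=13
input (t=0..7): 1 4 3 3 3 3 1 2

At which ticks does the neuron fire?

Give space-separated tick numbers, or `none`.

Answer: 1 3 5

Derivation:
t=0: input=1 -> V=3
t=1: input=4 -> V=0 FIRE
t=2: input=3 -> V=9
t=3: input=3 -> V=0 FIRE
t=4: input=3 -> V=9
t=5: input=3 -> V=0 FIRE
t=6: input=1 -> V=3
t=7: input=2 -> V=8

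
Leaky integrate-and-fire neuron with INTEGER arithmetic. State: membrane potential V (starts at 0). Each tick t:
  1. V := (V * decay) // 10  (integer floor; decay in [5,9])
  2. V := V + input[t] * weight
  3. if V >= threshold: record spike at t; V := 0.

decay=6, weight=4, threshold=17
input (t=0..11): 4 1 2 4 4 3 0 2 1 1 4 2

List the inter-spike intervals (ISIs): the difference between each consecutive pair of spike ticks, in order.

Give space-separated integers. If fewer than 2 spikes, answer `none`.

t=0: input=4 -> V=16
t=1: input=1 -> V=13
t=2: input=2 -> V=15
t=3: input=4 -> V=0 FIRE
t=4: input=4 -> V=16
t=5: input=3 -> V=0 FIRE
t=6: input=0 -> V=0
t=7: input=2 -> V=8
t=8: input=1 -> V=8
t=9: input=1 -> V=8
t=10: input=4 -> V=0 FIRE
t=11: input=2 -> V=8

Answer: 2 5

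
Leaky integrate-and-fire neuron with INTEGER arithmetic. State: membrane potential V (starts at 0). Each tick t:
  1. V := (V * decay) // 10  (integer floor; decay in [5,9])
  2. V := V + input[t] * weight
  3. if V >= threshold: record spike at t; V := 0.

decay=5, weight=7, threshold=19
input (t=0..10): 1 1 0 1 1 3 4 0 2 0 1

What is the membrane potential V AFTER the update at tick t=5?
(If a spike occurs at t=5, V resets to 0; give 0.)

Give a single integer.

Answer: 0

Derivation:
t=0: input=1 -> V=7
t=1: input=1 -> V=10
t=2: input=0 -> V=5
t=3: input=1 -> V=9
t=4: input=1 -> V=11
t=5: input=3 -> V=0 FIRE
t=6: input=4 -> V=0 FIRE
t=7: input=0 -> V=0
t=8: input=2 -> V=14
t=9: input=0 -> V=7
t=10: input=1 -> V=10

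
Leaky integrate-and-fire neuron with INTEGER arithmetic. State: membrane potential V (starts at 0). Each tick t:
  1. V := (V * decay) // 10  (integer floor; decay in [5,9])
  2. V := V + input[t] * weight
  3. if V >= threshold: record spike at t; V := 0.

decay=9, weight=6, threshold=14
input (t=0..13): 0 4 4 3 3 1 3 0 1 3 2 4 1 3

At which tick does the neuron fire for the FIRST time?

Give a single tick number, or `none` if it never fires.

t=0: input=0 -> V=0
t=1: input=4 -> V=0 FIRE
t=2: input=4 -> V=0 FIRE
t=3: input=3 -> V=0 FIRE
t=4: input=3 -> V=0 FIRE
t=5: input=1 -> V=6
t=6: input=3 -> V=0 FIRE
t=7: input=0 -> V=0
t=8: input=1 -> V=6
t=9: input=3 -> V=0 FIRE
t=10: input=2 -> V=12
t=11: input=4 -> V=0 FIRE
t=12: input=1 -> V=6
t=13: input=3 -> V=0 FIRE

Answer: 1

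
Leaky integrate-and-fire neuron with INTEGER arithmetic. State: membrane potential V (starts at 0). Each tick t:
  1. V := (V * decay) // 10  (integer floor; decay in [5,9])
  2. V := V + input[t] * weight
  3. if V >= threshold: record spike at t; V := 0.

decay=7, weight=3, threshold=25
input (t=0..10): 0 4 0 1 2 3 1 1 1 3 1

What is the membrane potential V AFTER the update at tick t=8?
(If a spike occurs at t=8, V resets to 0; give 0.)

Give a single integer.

Answer: 11

Derivation:
t=0: input=0 -> V=0
t=1: input=4 -> V=12
t=2: input=0 -> V=8
t=3: input=1 -> V=8
t=4: input=2 -> V=11
t=5: input=3 -> V=16
t=6: input=1 -> V=14
t=7: input=1 -> V=12
t=8: input=1 -> V=11
t=9: input=3 -> V=16
t=10: input=1 -> V=14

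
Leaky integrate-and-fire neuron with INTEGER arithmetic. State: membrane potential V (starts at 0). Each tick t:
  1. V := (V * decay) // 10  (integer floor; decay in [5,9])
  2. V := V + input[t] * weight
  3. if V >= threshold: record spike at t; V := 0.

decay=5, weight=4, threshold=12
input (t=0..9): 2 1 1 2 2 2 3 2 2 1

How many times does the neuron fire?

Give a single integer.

Answer: 4

Derivation:
t=0: input=2 -> V=8
t=1: input=1 -> V=8
t=2: input=1 -> V=8
t=3: input=2 -> V=0 FIRE
t=4: input=2 -> V=8
t=5: input=2 -> V=0 FIRE
t=6: input=3 -> V=0 FIRE
t=7: input=2 -> V=8
t=8: input=2 -> V=0 FIRE
t=9: input=1 -> V=4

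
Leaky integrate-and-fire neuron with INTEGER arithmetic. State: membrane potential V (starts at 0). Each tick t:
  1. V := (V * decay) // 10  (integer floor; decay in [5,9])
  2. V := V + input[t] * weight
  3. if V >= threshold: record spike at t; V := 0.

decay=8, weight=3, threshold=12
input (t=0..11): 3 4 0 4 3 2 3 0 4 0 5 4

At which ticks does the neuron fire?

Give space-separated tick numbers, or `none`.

Answer: 1 3 5 8 10 11

Derivation:
t=0: input=3 -> V=9
t=1: input=4 -> V=0 FIRE
t=2: input=0 -> V=0
t=3: input=4 -> V=0 FIRE
t=4: input=3 -> V=9
t=5: input=2 -> V=0 FIRE
t=6: input=3 -> V=9
t=7: input=0 -> V=7
t=8: input=4 -> V=0 FIRE
t=9: input=0 -> V=0
t=10: input=5 -> V=0 FIRE
t=11: input=4 -> V=0 FIRE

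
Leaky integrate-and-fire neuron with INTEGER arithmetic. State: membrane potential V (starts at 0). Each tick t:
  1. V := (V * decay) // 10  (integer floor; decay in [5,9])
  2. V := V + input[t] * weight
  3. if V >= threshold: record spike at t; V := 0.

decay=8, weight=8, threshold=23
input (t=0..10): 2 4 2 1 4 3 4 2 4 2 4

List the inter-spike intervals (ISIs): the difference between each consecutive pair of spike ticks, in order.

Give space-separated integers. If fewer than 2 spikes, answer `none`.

Answer: 3 1 1 2 2

Derivation:
t=0: input=2 -> V=16
t=1: input=4 -> V=0 FIRE
t=2: input=2 -> V=16
t=3: input=1 -> V=20
t=4: input=4 -> V=0 FIRE
t=5: input=3 -> V=0 FIRE
t=6: input=4 -> V=0 FIRE
t=7: input=2 -> V=16
t=8: input=4 -> V=0 FIRE
t=9: input=2 -> V=16
t=10: input=4 -> V=0 FIRE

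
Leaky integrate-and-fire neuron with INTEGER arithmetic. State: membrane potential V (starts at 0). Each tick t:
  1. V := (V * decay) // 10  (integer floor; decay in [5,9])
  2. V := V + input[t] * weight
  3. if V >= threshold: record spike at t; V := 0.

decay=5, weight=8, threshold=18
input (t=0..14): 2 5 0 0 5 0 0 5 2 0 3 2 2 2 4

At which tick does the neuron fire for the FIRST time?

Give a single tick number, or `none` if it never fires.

Answer: 1

Derivation:
t=0: input=2 -> V=16
t=1: input=5 -> V=0 FIRE
t=2: input=0 -> V=0
t=3: input=0 -> V=0
t=4: input=5 -> V=0 FIRE
t=5: input=0 -> V=0
t=6: input=0 -> V=0
t=7: input=5 -> V=0 FIRE
t=8: input=2 -> V=16
t=9: input=0 -> V=8
t=10: input=3 -> V=0 FIRE
t=11: input=2 -> V=16
t=12: input=2 -> V=0 FIRE
t=13: input=2 -> V=16
t=14: input=4 -> V=0 FIRE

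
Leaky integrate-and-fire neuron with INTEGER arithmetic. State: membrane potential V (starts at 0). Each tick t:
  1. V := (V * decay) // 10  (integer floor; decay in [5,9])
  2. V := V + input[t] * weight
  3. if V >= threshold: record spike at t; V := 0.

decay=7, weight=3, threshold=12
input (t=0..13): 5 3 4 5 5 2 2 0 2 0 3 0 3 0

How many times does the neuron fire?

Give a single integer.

t=0: input=5 -> V=0 FIRE
t=1: input=3 -> V=9
t=2: input=4 -> V=0 FIRE
t=3: input=5 -> V=0 FIRE
t=4: input=5 -> V=0 FIRE
t=5: input=2 -> V=6
t=6: input=2 -> V=10
t=7: input=0 -> V=7
t=8: input=2 -> V=10
t=9: input=0 -> V=7
t=10: input=3 -> V=0 FIRE
t=11: input=0 -> V=0
t=12: input=3 -> V=9
t=13: input=0 -> V=6

Answer: 5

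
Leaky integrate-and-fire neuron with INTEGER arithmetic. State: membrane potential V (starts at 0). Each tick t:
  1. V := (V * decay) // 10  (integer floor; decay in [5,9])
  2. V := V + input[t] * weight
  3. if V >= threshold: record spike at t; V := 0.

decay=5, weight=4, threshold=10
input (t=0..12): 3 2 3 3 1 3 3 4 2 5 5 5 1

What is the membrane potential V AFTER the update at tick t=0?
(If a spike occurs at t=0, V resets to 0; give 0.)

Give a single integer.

Answer: 0

Derivation:
t=0: input=3 -> V=0 FIRE
t=1: input=2 -> V=8
t=2: input=3 -> V=0 FIRE
t=3: input=3 -> V=0 FIRE
t=4: input=1 -> V=4
t=5: input=3 -> V=0 FIRE
t=6: input=3 -> V=0 FIRE
t=7: input=4 -> V=0 FIRE
t=8: input=2 -> V=8
t=9: input=5 -> V=0 FIRE
t=10: input=5 -> V=0 FIRE
t=11: input=5 -> V=0 FIRE
t=12: input=1 -> V=4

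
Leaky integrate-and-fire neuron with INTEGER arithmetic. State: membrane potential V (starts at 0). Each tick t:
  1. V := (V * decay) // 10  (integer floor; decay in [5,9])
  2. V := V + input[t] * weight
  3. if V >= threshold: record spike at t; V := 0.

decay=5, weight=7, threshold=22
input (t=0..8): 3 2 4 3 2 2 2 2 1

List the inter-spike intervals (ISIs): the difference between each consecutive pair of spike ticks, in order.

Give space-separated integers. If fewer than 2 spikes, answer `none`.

Answer: 1 2 3

Derivation:
t=0: input=3 -> V=21
t=1: input=2 -> V=0 FIRE
t=2: input=4 -> V=0 FIRE
t=3: input=3 -> V=21
t=4: input=2 -> V=0 FIRE
t=5: input=2 -> V=14
t=6: input=2 -> V=21
t=7: input=2 -> V=0 FIRE
t=8: input=1 -> V=7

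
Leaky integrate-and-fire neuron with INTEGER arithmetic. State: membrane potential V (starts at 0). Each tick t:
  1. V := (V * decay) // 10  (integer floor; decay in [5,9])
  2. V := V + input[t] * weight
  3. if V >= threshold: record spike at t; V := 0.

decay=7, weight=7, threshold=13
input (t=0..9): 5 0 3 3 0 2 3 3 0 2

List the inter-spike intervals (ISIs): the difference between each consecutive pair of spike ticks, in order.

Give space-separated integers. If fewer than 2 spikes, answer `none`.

t=0: input=5 -> V=0 FIRE
t=1: input=0 -> V=0
t=2: input=3 -> V=0 FIRE
t=3: input=3 -> V=0 FIRE
t=4: input=0 -> V=0
t=5: input=2 -> V=0 FIRE
t=6: input=3 -> V=0 FIRE
t=7: input=3 -> V=0 FIRE
t=8: input=0 -> V=0
t=9: input=2 -> V=0 FIRE

Answer: 2 1 2 1 1 2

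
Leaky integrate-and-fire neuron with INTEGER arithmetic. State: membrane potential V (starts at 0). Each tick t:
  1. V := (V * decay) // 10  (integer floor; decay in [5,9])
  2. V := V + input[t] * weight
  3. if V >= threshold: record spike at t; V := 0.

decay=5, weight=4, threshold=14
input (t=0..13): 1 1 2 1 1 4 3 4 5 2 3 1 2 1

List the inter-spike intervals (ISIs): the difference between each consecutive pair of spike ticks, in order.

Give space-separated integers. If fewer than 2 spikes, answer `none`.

t=0: input=1 -> V=4
t=1: input=1 -> V=6
t=2: input=2 -> V=11
t=3: input=1 -> V=9
t=4: input=1 -> V=8
t=5: input=4 -> V=0 FIRE
t=6: input=3 -> V=12
t=7: input=4 -> V=0 FIRE
t=8: input=5 -> V=0 FIRE
t=9: input=2 -> V=8
t=10: input=3 -> V=0 FIRE
t=11: input=1 -> V=4
t=12: input=2 -> V=10
t=13: input=1 -> V=9

Answer: 2 1 2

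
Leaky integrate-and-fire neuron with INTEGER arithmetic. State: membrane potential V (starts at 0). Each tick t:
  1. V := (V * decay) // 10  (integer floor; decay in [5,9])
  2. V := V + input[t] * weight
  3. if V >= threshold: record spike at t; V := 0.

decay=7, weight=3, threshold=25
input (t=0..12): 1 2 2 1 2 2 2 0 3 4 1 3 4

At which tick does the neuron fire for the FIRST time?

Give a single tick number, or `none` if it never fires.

t=0: input=1 -> V=3
t=1: input=2 -> V=8
t=2: input=2 -> V=11
t=3: input=1 -> V=10
t=4: input=2 -> V=13
t=5: input=2 -> V=15
t=6: input=2 -> V=16
t=7: input=0 -> V=11
t=8: input=3 -> V=16
t=9: input=4 -> V=23
t=10: input=1 -> V=19
t=11: input=3 -> V=22
t=12: input=4 -> V=0 FIRE

Answer: 12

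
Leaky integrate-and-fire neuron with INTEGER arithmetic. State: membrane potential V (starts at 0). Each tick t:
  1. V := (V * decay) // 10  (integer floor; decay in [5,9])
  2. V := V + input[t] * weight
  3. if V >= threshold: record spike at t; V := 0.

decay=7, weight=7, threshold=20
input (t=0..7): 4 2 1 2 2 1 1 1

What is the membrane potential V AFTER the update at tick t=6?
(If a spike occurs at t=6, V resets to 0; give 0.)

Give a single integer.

t=0: input=4 -> V=0 FIRE
t=1: input=2 -> V=14
t=2: input=1 -> V=16
t=3: input=2 -> V=0 FIRE
t=4: input=2 -> V=14
t=5: input=1 -> V=16
t=6: input=1 -> V=18
t=7: input=1 -> V=19

Answer: 18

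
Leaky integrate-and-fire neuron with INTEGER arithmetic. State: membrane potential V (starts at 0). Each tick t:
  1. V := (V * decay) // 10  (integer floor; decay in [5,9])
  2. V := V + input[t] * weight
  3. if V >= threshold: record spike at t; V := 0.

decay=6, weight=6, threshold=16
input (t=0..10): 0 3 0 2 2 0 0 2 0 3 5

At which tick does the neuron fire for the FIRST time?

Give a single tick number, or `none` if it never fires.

Answer: 1

Derivation:
t=0: input=0 -> V=0
t=1: input=3 -> V=0 FIRE
t=2: input=0 -> V=0
t=3: input=2 -> V=12
t=4: input=2 -> V=0 FIRE
t=5: input=0 -> V=0
t=6: input=0 -> V=0
t=7: input=2 -> V=12
t=8: input=0 -> V=7
t=9: input=3 -> V=0 FIRE
t=10: input=5 -> V=0 FIRE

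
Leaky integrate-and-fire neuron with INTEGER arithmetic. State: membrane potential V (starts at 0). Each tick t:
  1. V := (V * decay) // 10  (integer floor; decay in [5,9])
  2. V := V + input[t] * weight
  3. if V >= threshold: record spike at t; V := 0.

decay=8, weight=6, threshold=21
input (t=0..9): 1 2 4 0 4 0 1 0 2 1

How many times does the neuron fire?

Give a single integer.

Answer: 2

Derivation:
t=0: input=1 -> V=6
t=1: input=2 -> V=16
t=2: input=4 -> V=0 FIRE
t=3: input=0 -> V=0
t=4: input=4 -> V=0 FIRE
t=5: input=0 -> V=0
t=6: input=1 -> V=6
t=7: input=0 -> V=4
t=8: input=2 -> V=15
t=9: input=1 -> V=18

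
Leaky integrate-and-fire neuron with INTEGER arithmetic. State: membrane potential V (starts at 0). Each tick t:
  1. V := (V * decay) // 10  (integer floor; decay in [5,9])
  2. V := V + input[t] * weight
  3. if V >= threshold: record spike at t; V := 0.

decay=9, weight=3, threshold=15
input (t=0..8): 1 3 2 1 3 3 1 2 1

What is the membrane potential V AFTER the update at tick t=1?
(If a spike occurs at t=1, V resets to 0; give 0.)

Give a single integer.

t=0: input=1 -> V=3
t=1: input=3 -> V=11
t=2: input=2 -> V=0 FIRE
t=3: input=1 -> V=3
t=4: input=3 -> V=11
t=5: input=3 -> V=0 FIRE
t=6: input=1 -> V=3
t=7: input=2 -> V=8
t=8: input=1 -> V=10

Answer: 11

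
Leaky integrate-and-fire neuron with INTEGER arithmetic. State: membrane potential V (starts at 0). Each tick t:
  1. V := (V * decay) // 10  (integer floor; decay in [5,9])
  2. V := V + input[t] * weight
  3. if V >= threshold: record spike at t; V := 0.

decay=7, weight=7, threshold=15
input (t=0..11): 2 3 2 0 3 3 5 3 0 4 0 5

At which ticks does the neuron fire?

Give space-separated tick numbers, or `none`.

Answer: 1 4 5 6 7 9 11

Derivation:
t=0: input=2 -> V=14
t=1: input=3 -> V=0 FIRE
t=2: input=2 -> V=14
t=3: input=0 -> V=9
t=4: input=3 -> V=0 FIRE
t=5: input=3 -> V=0 FIRE
t=6: input=5 -> V=0 FIRE
t=7: input=3 -> V=0 FIRE
t=8: input=0 -> V=0
t=9: input=4 -> V=0 FIRE
t=10: input=0 -> V=0
t=11: input=5 -> V=0 FIRE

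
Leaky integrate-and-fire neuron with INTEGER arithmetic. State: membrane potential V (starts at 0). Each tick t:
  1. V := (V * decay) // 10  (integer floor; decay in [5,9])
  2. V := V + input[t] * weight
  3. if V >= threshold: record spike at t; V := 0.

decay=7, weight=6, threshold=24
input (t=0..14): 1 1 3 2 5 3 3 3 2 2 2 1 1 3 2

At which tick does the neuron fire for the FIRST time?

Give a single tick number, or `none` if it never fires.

Answer: 2

Derivation:
t=0: input=1 -> V=6
t=1: input=1 -> V=10
t=2: input=3 -> V=0 FIRE
t=3: input=2 -> V=12
t=4: input=5 -> V=0 FIRE
t=5: input=3 -> V=18
t=6: input=3 -> V=0 FIRE
t=7: input=3 -> V=18
t=8: input=2 -> V=0 FIRE
t=9: input=2 -> V=12
t=10: input=2 -> V=20
t=11: input=1 -> V=20
t=12: input=1 -> V=20
t=13: input=3 -> V=0 FIRE
t=14: input=2 -> V=12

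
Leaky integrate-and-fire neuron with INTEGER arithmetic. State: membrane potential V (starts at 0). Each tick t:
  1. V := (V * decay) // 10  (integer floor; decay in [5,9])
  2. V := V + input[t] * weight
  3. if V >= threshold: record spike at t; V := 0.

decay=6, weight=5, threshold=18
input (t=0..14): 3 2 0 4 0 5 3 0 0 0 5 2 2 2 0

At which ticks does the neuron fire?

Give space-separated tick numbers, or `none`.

t=0: input=3 -> V=15
t=1: input=2 -> V=0 FIRE
t=2: input=0 -> V=0
t=3: input=4 -> V=0 FIRE
t=4: input=0 -> V=0
t=5: input=5 -> V=0 FIRE
t=6: input=3 -> V=15
t=7: input=0 -> V=9
t=8: input=0 -> V=5
t=9: input=0 -> V=3
t=10: input=5 -> V=0 FIRE
t=11: input=2 -> V=10
t=12: input=2 -> V=16
t=13: input=2 -> V=0 FIRE
t=14: input=0 -> V=0

Answer: 1 3 5 10 13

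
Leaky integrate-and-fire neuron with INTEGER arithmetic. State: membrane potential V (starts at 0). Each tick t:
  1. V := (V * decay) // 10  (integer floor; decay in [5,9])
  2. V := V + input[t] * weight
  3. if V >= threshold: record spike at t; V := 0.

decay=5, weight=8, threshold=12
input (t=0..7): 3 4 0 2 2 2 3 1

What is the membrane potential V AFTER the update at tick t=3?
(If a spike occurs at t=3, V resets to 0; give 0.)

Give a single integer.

Answer: 0

Derivation:
t=0: input=3 -> V=0 FIRE
t=1: input=4 -> V=0 FIRE
t=2: input=0 -> V=0
t=3: input=2 -> V=0 FIRE
t=4: input=2 -> V=0 FIRE
t=5: input=2 -> V=0 FIRE
t=6: input=3 -> V=0 FIRE
t=7: input=1 -> V=8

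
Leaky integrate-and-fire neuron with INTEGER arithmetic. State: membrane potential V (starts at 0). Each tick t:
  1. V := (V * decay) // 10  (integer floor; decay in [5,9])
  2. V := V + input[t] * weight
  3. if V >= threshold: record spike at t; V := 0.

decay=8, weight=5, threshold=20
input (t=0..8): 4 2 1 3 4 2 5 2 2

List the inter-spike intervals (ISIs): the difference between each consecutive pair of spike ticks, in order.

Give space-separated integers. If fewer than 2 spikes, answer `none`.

Answer: 3 1 2

Derivation:
t=0: input=4 -> V=0 FIRE
t=1: input=2 -> V=10
t=2: input=1 -> V=13
t=3: input=3 -> V=0 FIRE
t=4: input=4 -> V=0 FIRE
t=5: input=2 -> V=10
t=6: input=5 -> V=0 FIRE
t=7: input=2 -> V=10
t=8: input=2 -> V=18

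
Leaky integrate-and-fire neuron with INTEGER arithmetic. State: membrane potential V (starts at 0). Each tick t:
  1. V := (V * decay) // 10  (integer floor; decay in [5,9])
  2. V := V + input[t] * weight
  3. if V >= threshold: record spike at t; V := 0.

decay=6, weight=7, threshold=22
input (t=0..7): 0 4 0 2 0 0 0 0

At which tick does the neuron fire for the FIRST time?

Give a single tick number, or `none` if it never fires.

Answer: 1

Derivation:
t=0: input=0 -> V=0
t=1: input=4 -> V=0 FIRE
t=2: input=0 -> V=0
t=3: input=2 -> V=14
t=4: input=0 -> V=8
t=5: input=0 -> V=4
t=6: input=0 -> V=2
t=7: input=0 -> V=1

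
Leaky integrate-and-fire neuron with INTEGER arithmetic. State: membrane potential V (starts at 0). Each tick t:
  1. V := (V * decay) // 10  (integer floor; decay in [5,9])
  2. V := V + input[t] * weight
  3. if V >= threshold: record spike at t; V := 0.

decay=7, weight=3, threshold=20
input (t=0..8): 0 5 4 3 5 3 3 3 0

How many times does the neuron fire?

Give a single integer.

t=0: input=0 -> V=0
t=1: input=5 -> V=15
t=2: input=4 -> V=0 FIRE
t=3: input=3 -> V=9
t=4: input=5 -> V=0 FIRE
t=5: input=3 -> V=9
t=6: input=3 -> V=15
t=7: input=3 -> V=19
t=8: input=0 -> V=13

Answer: 2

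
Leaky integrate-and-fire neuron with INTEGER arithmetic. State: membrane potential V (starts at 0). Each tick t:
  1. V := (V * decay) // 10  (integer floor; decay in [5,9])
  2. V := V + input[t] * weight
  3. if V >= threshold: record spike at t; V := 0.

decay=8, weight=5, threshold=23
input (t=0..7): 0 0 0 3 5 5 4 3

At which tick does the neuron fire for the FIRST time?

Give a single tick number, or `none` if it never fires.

Answer: 4

Derivation:
t=0: input=0 -> V=0
t=1: input=0 -> V=0
t=2: input=0 -> V=0
t=3: input=3 -> V=15
t=4: input=5 -> V=0 FIRE
t=5: input=5 -> V=0 FIRE
t=6: input=4 -> V=20
t=7: input=3 -> V=0 FIRE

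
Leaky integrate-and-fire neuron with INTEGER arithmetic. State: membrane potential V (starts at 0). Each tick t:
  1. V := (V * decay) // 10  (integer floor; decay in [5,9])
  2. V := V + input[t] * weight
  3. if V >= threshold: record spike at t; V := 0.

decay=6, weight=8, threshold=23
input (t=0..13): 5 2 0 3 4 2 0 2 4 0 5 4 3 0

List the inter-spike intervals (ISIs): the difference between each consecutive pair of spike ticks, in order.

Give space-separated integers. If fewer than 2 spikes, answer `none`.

t=0: input=5 -> V=0 FIRE
t=1: input=2 -> V=16
t=2: input=0 -> V=9
t=3: input=3 -> V=0 FIRE
t=4: input=4 -> V=0 FIRE
t=5: input=2 -> V=16
t=6: input=0 -> V=9
t=7: input=2 -> V=21
t=8: input=4 -> V=0 FIRE
t=9: input=0 -> V=0
t=10: input=5 -> V=0 FIRE
t=11: input=4 -> V=0 FIRE
t=12: input=3 -> V=0 FIRE
t=13: input=0 -> V=0

Answer: 3 1 4 2 1 1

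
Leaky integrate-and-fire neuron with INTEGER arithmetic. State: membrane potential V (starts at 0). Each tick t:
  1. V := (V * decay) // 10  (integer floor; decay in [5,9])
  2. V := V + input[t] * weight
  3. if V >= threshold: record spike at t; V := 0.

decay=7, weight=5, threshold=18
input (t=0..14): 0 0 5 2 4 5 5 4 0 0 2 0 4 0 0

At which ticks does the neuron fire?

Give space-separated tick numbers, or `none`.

t=0: input=0 -> V=0
t=1: input=0 -> V=0
t=2: input=5 -> V=0 FIRE
t=3: input=2 -> V=10
t=4: input=4 -> V=0 FIRE
t=5: input=5 -> V=0 FIRE
t=6: input=5 -> V=0 FIRE
t=7: input=4 -> V=0 FIRE
t=8: input=0 -> V=0
t=9: input=0 -> V=0
t=10: input=2 -> V=10
t=11: input=0 -> V=7
t=12: input=4 -> V=0 FIRE
t=13: input=0 -> V=0
t=14: input=0 -> V=0

Answer: 2 4 5 6 7 12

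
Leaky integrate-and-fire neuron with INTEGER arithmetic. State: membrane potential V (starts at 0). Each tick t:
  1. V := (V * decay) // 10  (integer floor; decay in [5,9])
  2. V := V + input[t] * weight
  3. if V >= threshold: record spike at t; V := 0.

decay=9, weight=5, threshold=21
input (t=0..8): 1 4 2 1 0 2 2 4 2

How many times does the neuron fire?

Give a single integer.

t=0: input=1 -> V=5
t=1: input=4 -> V=0 FIRE
t=2: input=2 -> V=10
t=3: input=1 -> V=14
t=4: input=0 -> V=12
t=5: input=2 -> V=20
t=6: input=2 -> V=0 FIRE
t=7: input=4 -> V=20
t=8: input=2 -> V=0 FIRE

Answer: 3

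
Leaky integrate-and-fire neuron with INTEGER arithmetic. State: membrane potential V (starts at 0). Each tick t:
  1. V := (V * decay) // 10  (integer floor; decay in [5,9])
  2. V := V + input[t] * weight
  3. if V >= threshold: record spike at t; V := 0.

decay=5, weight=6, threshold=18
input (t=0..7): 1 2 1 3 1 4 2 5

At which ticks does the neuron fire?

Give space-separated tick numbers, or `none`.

t=0: input=1 -> V=6
t=1: input=2 -> V=15
t=2: input=1 -> V=13
t=3: input=3 -> V=0 FIRE
t=4: input=1 -> V=6
t=5: input=4 -> V=0 FIRE
t=6: input=2 -> V=12
t=7: input=5 -> V=0 FIRE

Answer: 3 5 7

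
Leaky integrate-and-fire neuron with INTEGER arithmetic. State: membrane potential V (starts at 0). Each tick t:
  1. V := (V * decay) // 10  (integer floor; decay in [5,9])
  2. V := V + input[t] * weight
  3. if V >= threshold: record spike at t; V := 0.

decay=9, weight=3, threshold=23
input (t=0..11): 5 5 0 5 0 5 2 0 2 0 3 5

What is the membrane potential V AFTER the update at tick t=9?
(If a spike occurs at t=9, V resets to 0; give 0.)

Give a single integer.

t=0: input=5 -> V=15
t=1: input=5 -> V=0 FIRE
t=2: input=0 -> V=0
t=3: input=5 -> V=15
t=4: input=0 -> V=13
t=5: input=5 -> V=0 FIRE
t=6: input=2 -> V=6
t=7: input=0 -> V=5
t=8: input=2 -> V=10
t=9: input=0 -> V=9
t=10: input=3 -> V=17
t=11: input=5 -> V=0 FIRE

Answer: 9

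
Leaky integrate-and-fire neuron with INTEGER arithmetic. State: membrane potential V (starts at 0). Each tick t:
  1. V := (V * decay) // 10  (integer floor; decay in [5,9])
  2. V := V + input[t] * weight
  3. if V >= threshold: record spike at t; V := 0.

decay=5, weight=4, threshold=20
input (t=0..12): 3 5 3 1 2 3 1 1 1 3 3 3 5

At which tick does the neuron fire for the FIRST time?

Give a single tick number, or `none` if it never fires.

Answer: 1

Derivation:
t=0: input=3 -> V=12
t=1: input=5 -> V=0 FIRE
t=2: input=3 -> V=12
t=3: input=1 -> V=10
t=4: input=2 -> V=13
t=5: input=3 -> V=18
t=6: input=1 -> V=13
t=7: input=1 -> V=10
t=8: input=1 -> V=9
t=9: input=3 -> V=16
t=10: input=3 -> V=0 FIRE
t=11: input=3 -> V=12
t=12: input=5 -> V=0 FIRE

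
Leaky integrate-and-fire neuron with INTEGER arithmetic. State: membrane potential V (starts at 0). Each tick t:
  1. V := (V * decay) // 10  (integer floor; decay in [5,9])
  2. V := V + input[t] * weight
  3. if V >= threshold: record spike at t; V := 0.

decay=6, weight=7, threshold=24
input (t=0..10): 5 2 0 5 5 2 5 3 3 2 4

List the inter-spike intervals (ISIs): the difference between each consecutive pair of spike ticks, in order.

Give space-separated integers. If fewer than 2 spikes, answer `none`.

Answer: 3 1 2 2 2

Derivation:
t=0: input=5 -> V=0 FIRE
t=1: input=2 -> V=14
t=2: input=0 -> V=8
t=3: input=5 -> V=0 FIRE
t=4: input=5 -> V=0 FIRE
t=5: input=2 -> V=14
t=6: input=5 -> V=0 FIRE
t=7: input=3 -> V=21
t=8: input=3 -> V=0 FIRE
t=9: input=2 -> V=14
t=10: input=4 -> V=0 FIRE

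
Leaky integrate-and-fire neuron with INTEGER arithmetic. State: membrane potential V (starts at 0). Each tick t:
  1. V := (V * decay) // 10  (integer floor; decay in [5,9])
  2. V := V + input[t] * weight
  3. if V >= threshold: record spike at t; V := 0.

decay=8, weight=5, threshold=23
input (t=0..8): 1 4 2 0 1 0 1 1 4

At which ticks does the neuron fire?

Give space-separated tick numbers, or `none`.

t=0: input=1 -> V=5
t=1: input=4 -> V=0 FIRE
t=2: input=2 -> V=10
t=3: input=0 -> V=8
t=4: input=1 -> V=11
t=5: input=0 -> V=8
t=6: input=1 -> V=11
t=7: input=1 -> V=13
t=8: input=4 -> V=0 FIRE

Answer: 1 8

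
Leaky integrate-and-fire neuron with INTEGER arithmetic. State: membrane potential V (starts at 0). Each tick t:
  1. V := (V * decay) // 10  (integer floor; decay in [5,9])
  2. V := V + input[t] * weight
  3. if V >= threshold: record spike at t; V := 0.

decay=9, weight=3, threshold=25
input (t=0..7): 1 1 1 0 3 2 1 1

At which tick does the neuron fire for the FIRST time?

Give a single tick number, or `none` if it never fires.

t=0: input=1 -> V=3
t=1: input=1 -> V=5
t=2: input=1 -> V=7
t=3: input=0 -> V=6
t=4: input=3 -> V=14
t=5: input=2 -> V=18
t=6: input=1 -> V=19
t=7: input=1 -> V=20

Answer: none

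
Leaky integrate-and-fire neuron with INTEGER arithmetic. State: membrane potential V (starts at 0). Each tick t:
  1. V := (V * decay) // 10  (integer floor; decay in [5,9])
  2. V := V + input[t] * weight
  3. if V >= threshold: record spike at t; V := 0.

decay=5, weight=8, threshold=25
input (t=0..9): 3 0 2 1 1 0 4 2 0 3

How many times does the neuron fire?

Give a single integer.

Answer: 2

Derivation:
t=0: input=3 -> V=24
t=1: input=0 -> V=12
t=2: input=2 -> V=22
t=3: input=1 -> V=19
t=4: input=1 -> V=17
t=5: input=0 -> V=8
t=6: input=4 -> V=0 FIRE
t=7: input=2 -> V=16
t=8: input=0 -> V=8
t=9: input=3 -> V=0 FIRE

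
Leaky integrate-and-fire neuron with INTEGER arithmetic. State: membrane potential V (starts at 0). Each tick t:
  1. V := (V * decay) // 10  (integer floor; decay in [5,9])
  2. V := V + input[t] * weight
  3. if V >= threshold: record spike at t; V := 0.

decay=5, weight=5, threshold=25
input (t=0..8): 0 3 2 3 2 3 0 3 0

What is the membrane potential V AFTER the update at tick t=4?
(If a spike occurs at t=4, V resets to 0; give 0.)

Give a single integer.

Answer: 21

Derivation:
t=0: input=0 -> V=0
t=1: input=3 -> V=15
t=2: input=2 -> V=17
t=3: input=3 -> V=23
t=4: input=2 -> V=21
t=5: input=3 -> V=0 FIRE
t=6: input=0 -> V=0
t=7: input=3 -> V=15
t=8: input=0 -> V=7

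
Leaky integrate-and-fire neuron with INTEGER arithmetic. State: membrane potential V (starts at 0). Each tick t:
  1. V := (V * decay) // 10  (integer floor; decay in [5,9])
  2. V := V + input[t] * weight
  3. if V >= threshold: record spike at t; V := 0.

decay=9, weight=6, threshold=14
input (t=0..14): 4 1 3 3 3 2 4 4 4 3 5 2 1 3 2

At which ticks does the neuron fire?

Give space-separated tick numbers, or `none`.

t=0: input=4 -> V=0 FIRE
t=1: input=1 -> V=6
t=2: input=3 -> V=0 FIRE
t=3: input=3 -> V=0 FIRE
t=4: input=3 -> V=0 FIRE
t=5: input=2 -> V=12
t=6: input=4 -> V=0 FIRE
t=7: input=4 -> V=0 FIRE
t=8: input=4 -> V=0 FIRE
t=9: input=3 -> V=0 FIRE
t=10: input=5 -> V=0 FIRE
t=11: input=2 -> V=12
t=12: input=1 -> V=0 FIRE
t=13: input=3 -> V=0 FIRE
t=14: input=2 -> V=12

Answer: 0 2 3 4 6 7 8 9 10 12 13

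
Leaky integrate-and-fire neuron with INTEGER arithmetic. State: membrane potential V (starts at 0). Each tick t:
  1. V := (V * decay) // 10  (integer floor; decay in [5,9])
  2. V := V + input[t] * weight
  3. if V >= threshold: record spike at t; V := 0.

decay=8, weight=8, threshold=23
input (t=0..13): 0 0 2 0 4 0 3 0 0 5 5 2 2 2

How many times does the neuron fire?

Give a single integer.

t=0: input=0 -> V=0
t=1: input=0 -> V=0
t=2: input=2 -> V=16
t=3: input=0 -> V=12
t=4: input=4 -> V=0 FIRE
t=5: input=0 -> V=0
t=6: input=3 -> V=0 FIRE
t=7: input=0 -> V=0
t=8: input=0 -> V=0
t=9: input=5 -> V=0 FIRE
t=10: input=5 -> V=0 FIRE
t=11: input=2 -> V=16
t=12: input=2 -> V=0 FIRE
t=13: input=2 -> V=16

Answer: 5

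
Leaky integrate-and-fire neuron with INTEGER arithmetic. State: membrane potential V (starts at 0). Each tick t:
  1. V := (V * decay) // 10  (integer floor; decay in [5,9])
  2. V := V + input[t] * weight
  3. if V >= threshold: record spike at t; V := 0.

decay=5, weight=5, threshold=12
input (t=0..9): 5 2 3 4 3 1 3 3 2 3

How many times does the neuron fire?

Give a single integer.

t=0: input=5 -> V=0 FIRE
t=1: input=2 -> V=10
t=2: input=3 -> V=0 FIRE
t=3: input=4 -> V=0 FIRE
t=4: input=3 -> V=0 FIRE
t=5: input=1 -> V=5
t=6: input=3 -> V=0 FIRE
t=7: input=3 -> V=0 FIRE
t=8: input=2 -> V=10
t=9: input=3 -> V=0 FIRE

Answer: 7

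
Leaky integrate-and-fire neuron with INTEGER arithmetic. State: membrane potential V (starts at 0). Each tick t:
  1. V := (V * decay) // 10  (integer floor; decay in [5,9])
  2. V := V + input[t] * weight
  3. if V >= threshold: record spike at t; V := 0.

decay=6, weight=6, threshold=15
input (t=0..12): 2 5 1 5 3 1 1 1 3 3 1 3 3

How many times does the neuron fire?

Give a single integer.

Answer: 7

Derivation:
t=0: input=2 -> V=12
t=1: input=5 -> V=0 FIRE
t=2: input=1 -> V=6
t=3: input=5 -> V=0 FIRE
t=4: input=3 -> V=0 FIRE
t=5: input=1 -> V=6
t=6: input=1 -> V=9
t=7: input=1 -> V=11
t=8: input=3 -> V=0 FIRE
t=9: input=3 -> V=0 FIRE
t=10: input=1 -> V=6
t=11: input=3 -> V=0 FIRE
t=12: input=3 -> V=0 FIRE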